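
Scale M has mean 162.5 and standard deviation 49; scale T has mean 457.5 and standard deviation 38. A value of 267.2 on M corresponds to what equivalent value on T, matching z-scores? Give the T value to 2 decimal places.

T = 538.70

z = (267.2 − 162.5)/49 ≈ 2.1367.
T = 457.5 + z·38 = 457.5 + (267.2 − 162.5)·38/49 ≈ 538.70.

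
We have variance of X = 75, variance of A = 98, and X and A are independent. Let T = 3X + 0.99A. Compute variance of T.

variance of T = 771.0498

variance of T = a²·variance of X + b²·variance of A + 2ab·covariance of X and A with a = 3, b = 0.99.
Independence gives covariance of X and A = 0.
= 3²·75 + 0.99²·98 + 2·3·0.99·0
= 675 + 96.0498 + 0 = 771.0498.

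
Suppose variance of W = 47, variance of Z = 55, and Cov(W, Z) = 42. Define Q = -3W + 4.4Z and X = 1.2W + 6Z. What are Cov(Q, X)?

By bilinearity, Cov(Q, X) = ac·variance of W + bd·variance of Z + (ad+bc)·Cov(W, Z), with a=-3, b=4.4, c=1.2, d=6.
ac·variance of W = (-3)·1.2·47 = -169.2
bd·variance of Z = 4.4·6·55 = 1452
(ad+bc)·Cov(W, Z) = (-12.72)·42 = -534.24
Cov(Q, X) = -169.2 + 1452 + (-534.24) = 748.56.

Cov(Q, X) = 748.56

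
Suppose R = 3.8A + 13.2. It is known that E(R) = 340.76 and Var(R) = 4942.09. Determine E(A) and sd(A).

E(A) = 86.2, sd(A) = 18.5

From R = 3.8A + 13.2: E(R) = a·E(A) + b, so E(A) = (E(R) − b)/a = (340.76 − 13.2)/3.8 = 86.2.
sd(R) = √4942.09 = 70.3.
sd(R) = |a|·sd(A), so sd(A) = 70.3/|3.8| = 18.5.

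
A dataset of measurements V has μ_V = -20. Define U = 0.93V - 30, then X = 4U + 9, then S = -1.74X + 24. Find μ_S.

μ_U = 0.93·(-20) + (-30) = -48.6.
μ_X = 4·(-48.6) + 9 = -185.4.
μ_S = (-1.74)·(-185.4) + 24 = 346.596.

μ_S = 346.596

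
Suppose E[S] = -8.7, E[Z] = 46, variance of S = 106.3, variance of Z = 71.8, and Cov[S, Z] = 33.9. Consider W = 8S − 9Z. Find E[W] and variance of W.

E[W] = 8·E[S] + (-9)·E[Z] = 8·(-8.7) + (-9)·46 = -483.6.
variance of W = a²·variance of S + b²·variance of Z + 2ab·Cov[S, Z] with a = 8, b = -9.
= 8²·106.3 + (-9)²·71.8 + 2·8·(-9)·33.9
= 6803.2 + 5815.8 + (-4881.6) = 7737.4.

E[W] = -483.6, variance of W = 7737.4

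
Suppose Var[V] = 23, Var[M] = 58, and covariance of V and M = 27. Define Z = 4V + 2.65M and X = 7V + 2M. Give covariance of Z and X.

covariance of Z and X = 1668.25

By bilinearity, covariance of Z and X = ac·Var[V] + bd·Var[M] + (ad+bc)·covariance of V and M, with a=4, b=2.65, c=7, d=2.
ac·Var[V] = 4·7·23 = 644
bd·Var[M] = 2.65·2·58 = 307.4
(ad+bc)·covariance of V and M = (26.55)·27 = 716.85
covariance of Z and X = 644 + 307.4 + 716.85 = 1668.25.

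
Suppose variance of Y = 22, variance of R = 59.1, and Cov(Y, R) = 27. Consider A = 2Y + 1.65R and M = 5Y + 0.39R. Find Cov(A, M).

Cov(A, M) = 501.84085

By bilinearity, Cov(A, M) = ac·variance of Y + bd·variance of R + (ad+bc)·Cov(Y, R), with a=2, b=1.65, c=5, d=0.39.
ac·variance of Y = 2·5·22 = 220
bd·variance of R = 1.65·0.39·59.1 = 38.03085
(ad+bc)·Cov(Y, R) = (9.03)·27 = 243.81
Cov(A, M) = 220 + 38.03085 + 243.81 = 501.84085.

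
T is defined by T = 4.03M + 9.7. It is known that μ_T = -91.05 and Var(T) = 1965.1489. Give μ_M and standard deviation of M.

μ_M = -25, standard deviation of M = 11

From T = 4.03M + 9.7: μ_T = a·μ_M + b, so μ_M = (μ_T − b)/a = (-91.05 − 9.7)/4.03 = -25.
standard deviation of T = √1965.1489 = 44.33.
standard deviation of T = |a|·standard deviation of M, so standard deviation of M = 44.33/|4.03| = 11.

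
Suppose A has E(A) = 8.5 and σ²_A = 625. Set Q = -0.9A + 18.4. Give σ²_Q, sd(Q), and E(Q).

σ²_Q = 506.25, sd(Q) = 22.5, E(Q) = 10.75

Q = -0.9A + 18.4 is linear with a = -0.9, b = 18.4.
σ²_Q = a²·σ²_A = (-0.9)²·625 = 506.25 (the additive constant 18.4 does not affect variance).
sd(A) = √625 = 25.
sd(Q) = |a|·sd(A) = |-0.9|·25 = 22.5.
E(Q) = a·E(A) + b = (-0.9)·8.5 + 18.4 = 10.75.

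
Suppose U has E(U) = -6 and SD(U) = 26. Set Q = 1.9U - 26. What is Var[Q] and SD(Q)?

Var[Q] = 2440.36, SD(Q) = 49.4

Q = 1.9U - 26 is linear with a = 1.9, b = -26.
Var[U] = 26² = 676.
Var[Q] = a²·Var[U] = 1.9²·676 = 2440.36 (the additive constant -26 does not affect variance).
SD(Q) = |a|·SD(U) = |1.9|·26 = 49.4.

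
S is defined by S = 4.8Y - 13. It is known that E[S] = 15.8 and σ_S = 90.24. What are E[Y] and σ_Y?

E[Y] = 6, σ_Y = 18.8

From S = 4.8Y - 13: E[S] = a·E[Y] + b, so E[Y] = (E[S] − b)/a = (15.8 − (-13))/4.8 = 6.
σ_S = |a|·σ_Y, so σ_Y = 90.24/|4.8| = 18.8.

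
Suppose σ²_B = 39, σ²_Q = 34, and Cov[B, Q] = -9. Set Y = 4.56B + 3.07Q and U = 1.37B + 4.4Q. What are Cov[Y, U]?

By bilinearity, Cov[Y, U] = ac·σ²_B + bd·σ²_Q + (ad+bc)·Cov[B, Q], with a=4.56, b=3.07, c=1.37, d=4.4.
ac·σ²_B = 4.56·1.37·39 = 243.6408
bd·σ²_Q = 3.07·4.4·34 = 459.272
(ad+bc)·Cov[B, Q] = (24.2699)·(-9) = -218.4291
Cov[Y, U] = 243.6408 + 459.272 + (-218.4291) = 484.4837.

Cov[Y, U] = 484.4837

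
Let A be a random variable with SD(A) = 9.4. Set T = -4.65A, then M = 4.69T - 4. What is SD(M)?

SD(M) = 204.9999

SD(T) = |-4.65|·9.4 = 43.71.
SD(M) = |4.69|·43.71 = 204.9999.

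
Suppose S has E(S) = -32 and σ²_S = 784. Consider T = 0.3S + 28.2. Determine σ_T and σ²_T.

T = 0.3S + 28.2 is linear with a = 0.3, b = 28.2.
σ_S = √784 = 28.
σ_T = |a|·σ_S = |0.3|·28 = 8.4.
σ²_T = a²·σ²_S = 0.3²·784 = 70.56 (the additive constant 28.2 does not affect variance).

σ_T = 8.4, σ²_T = 70.56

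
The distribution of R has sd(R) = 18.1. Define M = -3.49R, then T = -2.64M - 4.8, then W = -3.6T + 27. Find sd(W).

sd(M) = |-3.49|·18.1 = 63.169.
sd(T) = |-2.64|·63.169 = 166.76616.
sd(W) = |-3.6|·166.76616 = 600.358176.

sd(W) = 600.358176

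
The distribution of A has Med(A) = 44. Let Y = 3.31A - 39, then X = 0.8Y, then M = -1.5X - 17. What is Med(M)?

Med(Y) = 3.31·44 + (-39) = 106.64.
Med(X) = 0.8·106.64 = 85.312.
Med(M) = (-1.5)·85.312 + (-17) = -144.968.

Med(M) = -144.968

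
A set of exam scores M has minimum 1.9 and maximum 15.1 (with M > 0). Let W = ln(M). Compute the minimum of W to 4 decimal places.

min(W) = 0.6419

ln(M) is increasing on this domain, so min(W) comes from min(M) = 1.9: min(W) = ln(1.9) ≈ 0.6419.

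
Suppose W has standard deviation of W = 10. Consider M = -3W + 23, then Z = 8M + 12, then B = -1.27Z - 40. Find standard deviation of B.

standard deviation of B = 304.8

standard deviation of M = |-3|·10 = 30.
standard deviation of Z = |8|·30 = 240.
standard deviation of B = |-1.27|·240 = 304.8.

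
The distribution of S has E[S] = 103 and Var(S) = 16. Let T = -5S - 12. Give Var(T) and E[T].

Var(T) = 400, E[T] = -527

T = -5S - 12 is linear with a = -5, b = -12.
Var(T) = a²·Var(S) = (-5)²·16 = 400 (the additive constant -12 does not affect variance).
E[T] = a·E[S] + b = (-5)·103 + (-12) = -527.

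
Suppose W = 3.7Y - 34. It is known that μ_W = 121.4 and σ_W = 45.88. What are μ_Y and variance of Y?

μ_Y = 42, variance of Y = 153.76

From W = 3.7Y - 34: μ_W = a·μ_Y + b, so μ_Y = (μ_W − b)/a = (121.4 − (-34))/3.7 = 42.
variance of W = 45.88² = 2104.9744.
variance of W = a²·variance of Y, so variance of Y = 2104.9744/3.7² = 153.76.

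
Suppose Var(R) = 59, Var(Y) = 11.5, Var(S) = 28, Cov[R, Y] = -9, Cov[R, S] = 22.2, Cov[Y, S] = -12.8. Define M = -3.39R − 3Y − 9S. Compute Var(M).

Var(M) = a²·Var(R) + b²·Var(Y) + c²·Var(S) + 2ab·Cov[R, Y] + 2ac·Cov[R, S] + 2bc·Cov[Y, S], with a = -3.39, b = -3, c = -9.
= 678.0339 + 103.5 + 2268 + (-183.06) + 1354.644 + (-691.2)
= 3529.9179.

Var(M) = 3529.9179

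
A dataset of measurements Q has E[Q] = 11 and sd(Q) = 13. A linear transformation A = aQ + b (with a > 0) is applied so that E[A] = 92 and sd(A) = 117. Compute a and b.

a = 9, b = -7

sd(A) = a·sd(Q) (a > 0), so a = 117/13 = 9.
E[A] = a·E[Q] + b, so b = 92 − 9·11 = -7.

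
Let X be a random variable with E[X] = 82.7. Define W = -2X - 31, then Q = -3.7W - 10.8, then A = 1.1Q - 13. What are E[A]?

E[W] = (-2)·82.7 + (-31) = -196.4.
E[Q] = (-3.7)·(-196.4) + (-10.8) = 715.88.
E[A] = 1.1·715.88 + (-13) = 774.468.

E[A] = 774.468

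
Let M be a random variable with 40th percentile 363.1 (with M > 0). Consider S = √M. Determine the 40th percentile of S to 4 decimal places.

40th percentile of S = 19.0552

√M is increasing, so P_{40}(S) = g(P_{40}(M)) ≈ 19.0552.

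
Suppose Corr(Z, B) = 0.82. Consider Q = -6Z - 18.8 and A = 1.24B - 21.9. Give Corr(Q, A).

Corr(Q, A) = -0.82

Linear rescalings preserve |correlation|; the slopes -6 and 1.24 have opposite signs, so the correlation flips sign: Corr(Q, A) = −Corr(Z, B) = -0.82.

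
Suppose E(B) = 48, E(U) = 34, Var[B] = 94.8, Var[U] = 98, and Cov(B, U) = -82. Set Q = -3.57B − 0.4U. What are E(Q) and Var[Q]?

E(Q) = -184.96, Var[Q] = 989.70452

E(Q) = (-3.57)·E(B) + (-0.4)·E(U) = (-3.57)·48 + (-0.4)·34 = -184.96.
Var[Q] = a²·Var[B] + b²·Var[U] + 2ab·Cov(B, U) with a = -3.57, b = -0.4.
= (-3.57)²·94.8 + (-0.4)²·98 + 2·(-3.57)·(-0.4)·(-82)
= 1208.21652 + 15.68 + (-234.192) = 989.70452.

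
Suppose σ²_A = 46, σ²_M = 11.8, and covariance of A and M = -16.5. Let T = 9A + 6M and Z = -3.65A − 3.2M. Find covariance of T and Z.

covariance of T and Z = -901.11

By bilinearity, covariance of T and Z = ac·σ²_A + bd·σ²_M + (ad+bc)·covariance of A and M, with a=9, b=6, c=-3.65, d=-3.2.
ac·σ²_A = 9·(-3.65)·46 = -1511.1
bd·σ²_M = 6·(-3.2)·11.8 = -226.56
(ad+bc)·covariance of A and M = (-50.7)·(-16.5) = 836.55
covariance of T and Z = -1511.1 + (-226.56) + 836.55 = -901.11.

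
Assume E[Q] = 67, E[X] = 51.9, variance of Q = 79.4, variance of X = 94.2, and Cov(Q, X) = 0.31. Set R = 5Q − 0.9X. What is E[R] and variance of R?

E[R] = 288.29, variance of R = 2058.512

E[R] = 5·E[Q] + (-0.9)·E[X] = 5·67 + (-0.9)·51.9 = 288.29.
variance of R = a²·variance of Q + b²·variance of X + 2ab·Cov(Q, X) with a = 5, b = -0.9.
= 5²·79.4 + (-0.9)²·94.2 + 2·5·(-0.9)·0.31
= 1985 + 76.302 + (-2.79) = 2058.512.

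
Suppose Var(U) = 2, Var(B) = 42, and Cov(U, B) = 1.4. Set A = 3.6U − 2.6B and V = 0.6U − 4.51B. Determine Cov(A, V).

Cov(A, V) = 471.8976

By bilinearity, Cov(A, V) = ac·Var(U) + bd·Var(B) + (ad+bc)·Cov(U, B), with a=3.6, b=-2.6, c=0.6, d=-4.51.
ac·Var(U) = 3.6·0.6·2 = 4.32
bd·Var(B) = (-2.6)·(-4.51)·42 = 492.492
(ad+bc)·Cov(U, B) = (-17.796)·1.4 = -24.9144
Cov(A, V) = 4.32 + 492.492 + (-24.9144) = 471.8976.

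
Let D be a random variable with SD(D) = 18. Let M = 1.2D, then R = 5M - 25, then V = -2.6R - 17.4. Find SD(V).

SD(V) = 280.8

SD(M) = |1.2|·18 = 21.6.
SD(R) = |5|·21.6 = 108.
SD(V) = |-2.6|·108 = 280.8.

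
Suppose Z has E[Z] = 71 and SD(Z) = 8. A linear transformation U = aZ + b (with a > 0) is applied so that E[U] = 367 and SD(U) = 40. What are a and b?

SD(U) = a·SD(Z) (a > 0), so a = 40/8 = 5.
E[U] = a·E[Z] + b, so b = 367 − 5·71 = 12.

a = 5, b = 12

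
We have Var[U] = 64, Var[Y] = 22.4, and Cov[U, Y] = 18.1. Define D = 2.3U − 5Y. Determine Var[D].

Var[D] = 482.26

Var[D] = a²·Var[U] + b²·Var[Y] + 2ab·Cov[U, Y] with a = 2.3, b = -5.
= 2.3²·64 + (-5)²·22.4 + 2·2.3·(-5)·18.1
= 338.56 + 560 + (-416.3) = 482.26.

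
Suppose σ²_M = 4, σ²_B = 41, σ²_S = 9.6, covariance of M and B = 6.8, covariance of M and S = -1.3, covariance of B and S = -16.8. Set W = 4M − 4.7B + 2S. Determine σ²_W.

σ²_W = 1047.45

σ²_W = a²·σ²_M + b²·σ²_B + c²·σ²_S + 2ab·covariance of M and B + 2ac·covariance of M and S + 2bc·covariance of B and S, with a = 4, b = -4.7, c = 2.
= 64 + 905.69 + 38.4 + (-255.68) + (-20.8) + 315.84
= 1047.45.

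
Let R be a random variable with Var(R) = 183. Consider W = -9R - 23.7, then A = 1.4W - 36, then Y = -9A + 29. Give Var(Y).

Var(Y) = 2353299.48

Var(W) = (-9)²·183 = 14823.
Var(A) = 1.4²·14823 = 29053.08.
Var(Y) = (-9)²·29053.08 = 2353299.48.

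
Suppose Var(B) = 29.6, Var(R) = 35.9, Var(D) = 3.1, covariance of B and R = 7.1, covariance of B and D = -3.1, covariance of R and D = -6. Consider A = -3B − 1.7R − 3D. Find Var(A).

Var(A) = 353.471

Var(A) = a²·Var(B) + b²·Var(R) + c²·Var(D) + 2ab·covariance of B and R + 2ac·covariance of B and D + 2bc·covariance of R and D, with a = -3, b = -1.7, c = -3.
= 266.4 + 103.751 + 27.9 + 72.42 + (-55.8) + (-61.2)
= 353.471.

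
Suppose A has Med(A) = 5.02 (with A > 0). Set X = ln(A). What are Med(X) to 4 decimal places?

Med(X) = 1.6134

ln(A) is monotone on this domain, so Med(X) = ln(5.02) ≈ 1.6134.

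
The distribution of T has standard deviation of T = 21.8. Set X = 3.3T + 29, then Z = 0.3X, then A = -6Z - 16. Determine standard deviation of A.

standard deviation of A = 129.492

standard deviation of X = |3.3|·21.8 = 71.94.
standard deviation of Z = |0.3|·71.94 = 21.582.
standard deviation of A = |-6|·21.582 = 129.492.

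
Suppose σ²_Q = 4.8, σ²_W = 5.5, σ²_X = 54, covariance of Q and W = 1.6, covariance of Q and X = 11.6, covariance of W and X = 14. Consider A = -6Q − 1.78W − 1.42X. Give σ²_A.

σ²_A = a²·σ²_Q + b²·σ²_W + c²·σ²_X + 2ab·covariance of Q and W + 2ac·covariance of Q and X + 2bc·covariance of W and X, with a = -6, b = -1.78, c = -1.42.
= 172.8 + 17.4262 + 108.8856 + 34.176 + 197.664 + 70.7728
= 601.7246.

σ²_A = 601.7246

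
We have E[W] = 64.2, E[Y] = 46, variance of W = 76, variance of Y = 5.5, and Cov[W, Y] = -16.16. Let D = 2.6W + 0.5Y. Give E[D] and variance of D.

E[D] = 189.92, variance of D = 473.119

E[D] = 2.6·E[W] + 0.5·E[Y] = 2.6·64.2 + 0.5·46 = 189.92.
variance of D = a²·variance of W + b²·variance of Y + 2ab·Cov[W, Y] with a = 2.6, b = 0.5.
= 2.6²·76 + 0.5²·5.5 + 2·2.6·0.5·(-16.16)
= 513.76 + 1.375 + (-42.016) = 473.119.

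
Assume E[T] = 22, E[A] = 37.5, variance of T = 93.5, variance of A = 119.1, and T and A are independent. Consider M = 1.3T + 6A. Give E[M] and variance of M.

E[M] = 253.6, variance of M = 4445.615

E[M] = 1.3·E[T] + 6·E[A] = 1.3·22 + 6·37.5 = 253.6.
variance of M = a²·variance of T + b²·variance of A + 2ab·Cov[T, A] with a = 1.3, b = 6.
Independence gives Cov[T, A] = 0.
= 1.3²·93.5 + 6²·119.1 + 2·1.3·6·0
= 158.015 + 4287.6 + 0 = 4445.615.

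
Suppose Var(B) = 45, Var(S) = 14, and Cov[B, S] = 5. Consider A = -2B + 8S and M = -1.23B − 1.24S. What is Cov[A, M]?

By bilinearity, Cov[A, M] = ac·Var(B) + bd·Var(S) + (ad+bc)·Cov[B, S], with a=-2, b=8, c=-1.23, d=-1.24.
ac·Var(B) = (-2)·(-1.23)·45 = 110.7
bd·Var(S) = 8·(-1.24)·14 = -138.88
(ad+bc)·Cov[B, S] = (-7.36)·5 = -36.8
Cov[A, M] = 110.7 + (-138.88) + (-36.8) = -64.98.

Cov[A, M] = -64.98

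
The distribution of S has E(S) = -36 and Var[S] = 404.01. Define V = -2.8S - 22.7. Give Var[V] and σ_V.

Var[V] = 3167.4384, σ_V = 56.28

V = -2.8S - 22.7 is linear with a = -2.8, b = -22.7.
Var[V] = a²·Var[S] = (-2.8)²·404.01 = 3167.4384 (the additive constant -22.7 does not affect variance).
σ_S = √404.01 = 20.1.
σ_V = |a|·σ_S = |-2.8|·20.1 = 56.28.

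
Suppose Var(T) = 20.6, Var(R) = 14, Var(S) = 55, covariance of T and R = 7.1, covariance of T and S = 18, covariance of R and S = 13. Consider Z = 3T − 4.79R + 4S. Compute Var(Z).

Var(Z) = a²·Var(T) + b²·Var(R) + c²·Var(S) + 2ab·covariance of T and R + 2ac·covariance of T and S + 2bc·covariance of R and S, with a = 3, b = -4.79, c = 4.
= 185.4 + 321.2174 + 880 + (-204.054) + 432 + (-498.16)
= 1116.4034.

Var(Z) = 1116.4034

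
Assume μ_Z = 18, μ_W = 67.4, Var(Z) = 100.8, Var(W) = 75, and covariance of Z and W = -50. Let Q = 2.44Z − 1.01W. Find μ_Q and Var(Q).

μ_Q = 2.44·μ_Z + (-1.01)·μ_W = 2.44·18 + (-1.01)·67.4 = -24.154.
Var(Q) = a²·Var(Z) + b²·Var(W) + 2ab·covariance of Z and W with a = 2.44, b = -1.01.
= 2.44²·100.8 + (-1.01)²·75 + 2·2.44·(-1.01)·(-50)
= 600.12288 + 76.5075 + 246.44 = 923.07038.

μ_Q = -24.154, Var(Q) = 923.07038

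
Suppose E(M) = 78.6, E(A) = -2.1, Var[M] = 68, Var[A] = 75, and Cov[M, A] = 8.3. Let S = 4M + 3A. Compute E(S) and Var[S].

E(S) = 308.1, Var[S] = 1962.2

E(S) = 4·E(M) + 3·E(A) = 4·78.6 + 3·(-2.1) = 308.1.
Var[S] = a²·Var[M] + b²·Var[A] + 2ab·Cov[M, A] with a = 4, b = 3.
= 4²·68 + 3²·75 + 2·4·3·8.3
= 1088 + 675 + 199.2 = 1962.2.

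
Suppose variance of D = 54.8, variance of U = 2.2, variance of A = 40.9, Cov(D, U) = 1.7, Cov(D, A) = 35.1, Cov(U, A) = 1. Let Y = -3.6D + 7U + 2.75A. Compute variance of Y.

variance of Y = 385.15425

variance of Y = a²·variance of D + b²·variance of U + c²·variance of A + 2ab·Cov(D, U) + 2ac·Cov(D, A) + 2bc·Cov(U, A), with a = -3.6, b = 7, c = 2.75.
= 710.208 + 107.8 + 309.30625 + (-85.68) + (-694.98) + 38.5
= 385.15425.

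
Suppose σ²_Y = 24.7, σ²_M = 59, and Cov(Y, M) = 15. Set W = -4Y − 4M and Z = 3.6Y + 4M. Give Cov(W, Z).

By bilinearity, Cov(W, Z) = ac·σ²_Y + bd·σ²_M + (ad+bc)·Cov(Y, M), with a=-4, b=-4, c=3.6, d=4.
ac·σ²_Y = (-4)·3.6·24.7 = -355.68
bd·σ²_M = (-4)·4·59 = -944
(ad+bc)·Cov(Y, M) = (-30.4)·15 = -456
Cov(W, Z) = -355.68 + (-944) + (-456) = -1755.68.

Cov(W, Z) = -1755.68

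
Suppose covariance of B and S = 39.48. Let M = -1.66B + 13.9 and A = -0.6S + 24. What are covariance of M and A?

covariance of M and A = 39.32208

covariance of M and A = a·c·covariance of B and S = (-1.66)·(-0.6)·39.48 = 39.32208. Additive constants drop out.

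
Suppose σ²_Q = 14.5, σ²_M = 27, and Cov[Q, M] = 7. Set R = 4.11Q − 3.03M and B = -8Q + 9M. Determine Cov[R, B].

Cov[R, B] = -784.44

By bilinearity, Cov[R, B] = ac·σ²_Q + bd·σ²_M + (ad+bc)·Cov[Q, M], with a=4.11, b=-3.03, c=-8, d=9.
ac·σ²_Q = 4.11·(-8)·14.5 = -476.76
bd·σ²_M = (-3.03)·9·27 = -736.29
(ad+bc)·Cov[Q, M] = (61.23)·7 = 428.61
Cov[R, B] = -476.76 + (-736.29) + 428.61 = -784.44.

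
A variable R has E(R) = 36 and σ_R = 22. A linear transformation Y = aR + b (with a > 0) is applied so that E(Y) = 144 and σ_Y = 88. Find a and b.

σ_Y = a·σ_R (a > 0), so a = 88/22 = 4.
E(Y) = a·E(R) + b, so b = 144 − 4·36 = 0.

a = 4, b = 0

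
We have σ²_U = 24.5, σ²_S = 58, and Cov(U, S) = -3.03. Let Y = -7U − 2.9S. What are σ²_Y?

σ²_Y = a²·σ²_U + b²·σ²_S + 2ab·Cov(U, S) with a = -7, b = -2.9.
= (-7)²·24.5 + (-2.9)²·58 + 2·(-7)·(-2.9)·(-3.03)
= 1200.5 + 487.78 + (-123.018) = 1565.262.

σ²_Y = 1565.262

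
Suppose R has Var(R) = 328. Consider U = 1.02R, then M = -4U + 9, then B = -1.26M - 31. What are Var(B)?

Var(U) = 1.02²·328 = 341.2512.
Var(M) = (-4)²·341.2512 = 5460.0192.
Var(B) = (-1.26)²·5460.0192 = 8668.32648192.

Var(B) = 8668.32648192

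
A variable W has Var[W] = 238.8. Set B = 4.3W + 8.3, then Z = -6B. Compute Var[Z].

Var[Z] = 158954.832

Var[B] = 4.3²·238.8 = 4415.412.
Var[Z] = (-6)²·4415.412 = 158954.832.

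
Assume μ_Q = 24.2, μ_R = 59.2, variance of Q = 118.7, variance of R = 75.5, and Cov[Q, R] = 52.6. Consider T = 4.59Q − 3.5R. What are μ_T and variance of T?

μ_T = -96.122, variance of T = 1735.62047

μ_T = 4.59·μ_Q + (-3.5)·μ_R = 4.59·24.2 + (-3.5)·59.2 = -96.122.
variance of T = a²·variance of Q + b²·variance of R + 2ab·Cov[Q, R] with a = 4.59, b = -3.5.
= 4.59²·118.7 + (-3.5)²·75.5 + 2·4.59·(-3.5)·52.6
= 2500.78347 + 924.875 + (-1690.038) = 1735.62047.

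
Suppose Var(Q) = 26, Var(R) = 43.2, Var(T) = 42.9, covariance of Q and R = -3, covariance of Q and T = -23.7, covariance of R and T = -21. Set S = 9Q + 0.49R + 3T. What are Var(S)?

Var(S) = 1134.47232

Var(S) = a²·Var(Q) + b²·Var(R) + c²·Var(T) + 2ab·covariance of Q and R + 2ac·covariance of Q and T + 2bc·covariance of R and T, with a = 9, b = 0.49, c = 3.
= 2106 + 10.37232 + 386.1 + (-26.46) + (-1279.8) + (-61.74)
= 1134.47232.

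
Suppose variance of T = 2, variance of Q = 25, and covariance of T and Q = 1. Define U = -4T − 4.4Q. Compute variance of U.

variance of U = 551.2

variance of U = a²·variance of T + b²·variance of Q + 2ab·covariance of T and Q with a = -4, b = -4.4.
= (-4)²·2 + (-4.4)²·25 + 2·(-4)·(-4.4)·1
= 32 + 484 + 35.2 = 551.2.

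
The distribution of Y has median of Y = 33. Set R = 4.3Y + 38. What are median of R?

A linear map preserves order up to sign, so median of R = a·median of Y + b = 4.3·33 + 38 = 179.9.

median of R = 179.9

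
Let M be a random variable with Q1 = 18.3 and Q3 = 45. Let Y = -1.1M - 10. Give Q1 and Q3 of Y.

a = -1.1 < 0 reverses order: Q1(Y) comes from Q3(M), Q3(Y) from Q1(M).
Q1(Y) = (-1.1)·45 + (-10) = -59.5; Q3(Y) = (-1.1)·18.3 + (-10) = -30.13.

Q1(Y) = -59.5, Q3(Y) = -30.13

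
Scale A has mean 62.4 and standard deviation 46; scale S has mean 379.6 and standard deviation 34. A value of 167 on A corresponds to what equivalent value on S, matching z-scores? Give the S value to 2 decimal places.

S = 456.91

z = (167 − 62.4)/46 ≈ 2.2739.
S = 379.6 + z·34 = 379.6 + (167 − 62.4)·34/46 ≈ 456.91.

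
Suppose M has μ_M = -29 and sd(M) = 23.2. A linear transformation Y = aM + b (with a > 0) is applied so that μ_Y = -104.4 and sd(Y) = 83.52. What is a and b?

a = 3.6, b = 0

sd(Y) = a·sd(M) (a > 0), so a = 83.52/23.2 = 3.6.
μ_Y = a·μ_M + b, so b = -104.4 − 3.6·(-29) = 0.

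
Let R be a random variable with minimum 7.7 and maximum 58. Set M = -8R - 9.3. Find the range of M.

Range(M) = 402.4

Range of R = 58 − 7.7 = 50.3.
Range(M) = |a|·Range(R) = |-8|·50.3 = 402.4.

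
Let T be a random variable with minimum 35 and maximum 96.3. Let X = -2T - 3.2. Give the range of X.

Range(X) = 122.6

Range of T = 96.3 − 35 = 61.3.
Range(X) = |a|·Range(T) = |-2|·61.3 = 122.6.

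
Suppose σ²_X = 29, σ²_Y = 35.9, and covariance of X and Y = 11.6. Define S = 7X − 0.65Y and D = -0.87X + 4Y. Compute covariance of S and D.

By bilinearity, covariance of S and D = ac·σ²_X + bd·σ²_Y + (ad+bc)·covariance of X and Y, with a=7, b=-0.65, c=-0.87, d=4.
ac·σ²_X = 7·(-0.87)·29 = -176.61
bd·σ²_Y = (-0.65)·4·35.9 = -93.34
(ad+bc)·covariance of X and Y = (28.5655)·11.6 = 331.3598
covariance of S and D = -176.61 + (-93.34) + 331.3598 = 61.4098.

covariance of S and D = 61.4098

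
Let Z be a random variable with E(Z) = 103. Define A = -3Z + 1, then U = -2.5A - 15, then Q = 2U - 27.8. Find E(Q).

E(A) = (-3)·103 + 1 = -308.
E(U) = (-2.5)·(-308) + (-15) = 755.
E(Q) = 2·755 + (-27.8) = 1482.2.

E(Q) = 1482.2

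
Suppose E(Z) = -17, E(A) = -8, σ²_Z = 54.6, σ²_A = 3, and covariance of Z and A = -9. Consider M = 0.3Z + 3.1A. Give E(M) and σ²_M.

E(M) = 0.3·E(Z) + 3.1·E(A) = 0.3·(-17) + 3.1·(-8) = -29.9.
σ²_M = a²·σ²_Z + b²·σ²_A + 2ab·covariance of Z and A with a = 0.3, b = 3.1.
= 0.3²·54.6 + 3.1²·3 + 2·0.3·3.1·(-9)
= 4.914 + 28.83 + (-16.74) = 17.004.

E(M) = -29.9, σ²_M = 17.004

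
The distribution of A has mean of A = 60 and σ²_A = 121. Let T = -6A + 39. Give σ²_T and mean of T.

T = -6A + 39 is linear with a = -6, b = 39.
σ²_T = a²·σ²_A = (-6)²·121 = 4356 (the additive constant 39 does not affect variance).
mean of T = a·mean of A + b = (-6)·60 + 39 = -321.

σ²_T = 4356, mean of T = -321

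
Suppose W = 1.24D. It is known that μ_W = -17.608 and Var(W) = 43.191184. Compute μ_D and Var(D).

From W = 1.24D: μ_W = a·μ_D + b, so μ_D = (μ_W − b)/a = (-17.608 − 0)/1.24 = -14.2.
Var(W) = a²·Var(D), so Var(D) = 43.191184/1.24² = 28.09.

μ_D = -14.2, Var(D) = 28.09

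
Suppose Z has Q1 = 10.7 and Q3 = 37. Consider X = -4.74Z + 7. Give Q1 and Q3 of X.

Q1(X) = -168.38, Q3(X) = -43.718

a = -4.74 < 0 reverses order: Q1(X) comes from Q3(Z), Q3(X) from Q1(Z).
Q1(X) = (-4.74)·37 + 7 = -168.38; Q3(X) = (-4.74)·10.7 + 7 = -43.718.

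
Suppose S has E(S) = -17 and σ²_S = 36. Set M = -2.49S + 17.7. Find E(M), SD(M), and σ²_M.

E(M) = 60.03, SD(M) = 14.94, σ²_M = 223.2036

M = -2.49S + 17.7 is linear with a = -2.49, b = 17.7.
E(M) = a·E(S) + b = (-2.49)·(-17) + 17.7 = 60.03.
SD(S) = √36 = 6.
SD(M) = |a|·SD(S) = |-2.49|·6 = 14.94.
σ²_M = a²·σ²_S = (-2.49)²·36 = 223.2036 (the additive constant 17.7 does not affect variance).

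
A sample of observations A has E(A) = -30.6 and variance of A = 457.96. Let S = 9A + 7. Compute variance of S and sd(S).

S = 9A + 7 is linear with a = 9, b = 7.
variance of S = a²·variance of A = 9²·457.96 = 37094.76 (the additive constant 7 does not affect variance).
sd(A) = √457.96 = 21.4.
sd(S) = |a|·sd(A) = |9|·21.4 = 192.6.

variance of S = 37094.76, sd(S) = 192.6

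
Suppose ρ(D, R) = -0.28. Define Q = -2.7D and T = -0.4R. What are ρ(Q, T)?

ρ(Q, T) = -0.28

Linear rescalings preserve correlation up to sign; here the slopes -2.7 and -0.4 have the same sign, so ρ(Q, T) = ρ(D, R) = -0.28.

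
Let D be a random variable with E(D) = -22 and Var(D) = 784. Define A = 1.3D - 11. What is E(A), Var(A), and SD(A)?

A = 1.3D - 11 is linear with a = 1.3, b = -11.
E(A) = a·E(D) + b = 1.3·(-22) + (-11) = -39.6.
Var(A) = a²·Var(D) = 1.3²·784 = 1324.96 (the additive constant -11 does not affect variance).
SD(D) = √784 = 28.
SD(A) = |a|·SD(D) = |1.3|·28 = 36.4.

E(A) = -39.6, Var(A) = 1324.96, SD(A) = 36.4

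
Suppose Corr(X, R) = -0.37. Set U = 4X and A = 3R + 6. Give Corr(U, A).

Linear rescalings preserve correlation up to sign; here the slopes 4 and 3 have the same sign, so Corr(U, A) = Corr(X, R) = -0.37.

Corr(U, A) = -0.37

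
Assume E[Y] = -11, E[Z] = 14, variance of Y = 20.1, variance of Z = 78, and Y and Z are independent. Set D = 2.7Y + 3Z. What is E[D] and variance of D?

E[D] = 2.7·E[Y] + 3·E[Z] = 2.7·(-11) + 3·14 = 12.3.
variance of D = a²·variance of Y + b²·variance of Z + 2ab·Cov[Y, Z] with a = 2.7, b = 3.
Independence gives Cov[Y, Z] = 0.
= 2.7²·20.1 + 3²·78 + 2·2.7·3·0
= 146.529 + 702 + 0 = 848.529.

E[D] = 12.3, variance of D = 848.529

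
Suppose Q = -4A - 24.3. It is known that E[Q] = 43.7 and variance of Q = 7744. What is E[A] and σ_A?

E[A] = -17, σ_A = 22

From Q = -4A - 24.3: E[Q] = a·E[A] + b, so E[A] = (E[Q] − b)/a = (43.7 − (-24.3))/(-4) = -17.
σ_Q = √7744 = 88.
σ_Q = |a|·σ_A, so σ_A = 88/|-4| = 22.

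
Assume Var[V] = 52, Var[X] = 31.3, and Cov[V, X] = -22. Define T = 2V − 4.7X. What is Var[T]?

Var[T] = 1313.017

Var[T] = a²·Var[V] + b²·Var[X] + 2ab·Cov[V, X] with a = 2, b = -4.7.
= 2²·52 + (-4.7)²·31.3 + 2·2·(-4.7)·(-22)
= 208 + 691.417 + 413.6 = 1313.017.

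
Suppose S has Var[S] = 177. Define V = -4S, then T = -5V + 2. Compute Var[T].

Var[V] = (-4)²·177 = 2832.
Var[T] = (-5)²·2832 = 70800.

Var[T] = 70800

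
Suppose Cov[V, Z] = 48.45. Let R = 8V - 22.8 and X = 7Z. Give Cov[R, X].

Cov[R, X] = 2713.2

Cov[R, X] = a·c·Cov[V, Z] = 8·7·48.45 = 2713.2. Additive constants drop out.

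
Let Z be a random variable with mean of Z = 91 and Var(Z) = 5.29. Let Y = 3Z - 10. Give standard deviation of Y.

Y = 3Z - 10 is linear with a = 3, b = -10.
standard deviation of Z = √5.29 = 2.3.
standard deviation of Y = |a|·standard deviation of Z = |3|·2.3 = 6.9.

standard deviation of Y = 6.9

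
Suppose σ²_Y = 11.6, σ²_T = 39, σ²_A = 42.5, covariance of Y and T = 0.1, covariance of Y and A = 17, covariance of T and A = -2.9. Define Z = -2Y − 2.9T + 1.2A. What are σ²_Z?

σ²_Z = 375.334

σ²_Z = a²·σ²_Y + b²·σ²_T + c²·σ²_A + 2ab·covariance of Y and T + 2ac·covariance of Y and A + 2bc·covariance of T and A, with a = -2, b = -2.9, c = 1.2.
= 46.4 + 327.99 + 61.2 + 1.16 + (-81.6) + 20.184
= 375.334.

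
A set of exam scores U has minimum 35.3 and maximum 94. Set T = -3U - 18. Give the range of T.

Range(T) = 176.1

Range of U = 94 − 35.3 = 58.7.
Range(T) = |a|·Range(U) = |-3|·58.7 = 176.1.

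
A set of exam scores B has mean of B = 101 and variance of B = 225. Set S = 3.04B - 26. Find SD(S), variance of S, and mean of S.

S = 3.04B - 26 is linear with a = 3.04, b = -26.
SD(B) = √225 = 15.
SD(S) = |a|·SD(B) = |3.04|·15 = 45.6.
variance of S = a²·variance of B = 3.04²·225 = 2079.36 (the additive constant -26 does not affect variance).
mean of S = a·mean of B + b = 3.04·101 + (-26) = 281.04.

SD(S) = 45.6, variance of S = 2079.36, mean of S = 281.04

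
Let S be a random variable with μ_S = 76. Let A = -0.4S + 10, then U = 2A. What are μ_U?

μ_U = -40.8

μ_A = (-0.4)·76 + 10 = -20.4.
μ_U = 2·(-20.4) = -40.8.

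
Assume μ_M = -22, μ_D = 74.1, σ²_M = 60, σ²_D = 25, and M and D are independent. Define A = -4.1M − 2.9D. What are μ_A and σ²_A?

μ_A = -124.69, σ²_A = 1218.85

μ_A = (-4.1)·μ_M + (-2.9)·μ_D = (-4.1)·(-22) + (-2.9)·74.1 = -124.69.
σ²_A = a²·σ²_M + b²·σ²_D + 2ab·covariance of M and D with a = -4.1, b = -2.9.
Independence gives covariance of M and D = 0.
= (-4.1)²·60 + (-2.9)²·25 + 2·(-4.1)·(-2.9)·0
= 1008.6 + 210.25 + 0 = 1218.85.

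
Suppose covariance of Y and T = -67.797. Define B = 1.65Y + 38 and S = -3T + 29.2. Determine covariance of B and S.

covariance of B and S = 335.59515

covariance of B and S = a·c·covariance of Y and T = 1.65·(-3)·(-67.797) = 335.59515. Additive constants drop out.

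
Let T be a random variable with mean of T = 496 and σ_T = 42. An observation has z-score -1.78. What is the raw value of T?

T = 421.24

T = mean of T + z·σ_T = 496 + (-1.78)·42 = 421.24.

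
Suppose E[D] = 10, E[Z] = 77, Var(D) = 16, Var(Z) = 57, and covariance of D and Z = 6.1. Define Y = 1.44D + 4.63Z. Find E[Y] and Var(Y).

E[Y] = 1.44·E[D] + 4.63·E[Z] = 1.44·10 + 4.63·77 = 370.91.
Var(Y) = a²·Var(D) + b²·Var(Z) + 2ab·covariance of D and Z with a = 1.44, b = 4.63.
= 1.44²·16 + 4.63²·57 + 2·1.44·4.63·6.1
= 33.1776 + 1221.9033 + 81.33984 = 1336.42074.

E[Y] = 370.91, Var(Y) = 1336.42074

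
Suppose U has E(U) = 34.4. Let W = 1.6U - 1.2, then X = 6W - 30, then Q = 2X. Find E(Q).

E(W) = 1.6·34.4 + (-1.2) = 53.84.
E(X) = 6·53.84 + (-30) = 293.04.
E(Q) = 2·293.04 = 586.08.

E(Q) = 586.08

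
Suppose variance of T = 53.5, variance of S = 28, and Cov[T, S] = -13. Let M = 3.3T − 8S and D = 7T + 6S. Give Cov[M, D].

Cov[M, D] = 362.45

By bilinearity, Cov[M, D] = ac·variance of T + bd·variance of S + (ad+bc)·Cov[T, S], with a=3.3, b=-8, c=7, d=6.
ac·variance of T = 3.3·7·53.5 = 1235.85
bd·variance of S = (-8)·6·28 = -1344
(ad+bc)·Cov[T, S] = (-36.2)·(-13) = 470.6
Cov[M, D] = 1235.85 + (-1344) + 470.6 = 362.45.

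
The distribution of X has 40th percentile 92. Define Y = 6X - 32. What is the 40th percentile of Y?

40th percentile of Y = 520

Since a = 6 > 0 the transformation is increasing, so the 40th percentile of Y = a·(P_{40} of X) + b = 6·92 + (-32) = 520.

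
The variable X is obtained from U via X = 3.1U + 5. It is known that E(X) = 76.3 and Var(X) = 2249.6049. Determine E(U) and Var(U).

From X = 3.1U + 5: E(X) = a·E(U) + b, so E(U) = (E(X) − b)/a = (76.3 − 5)/3.1 = 23.
Var(X) = a²·Var(U), so Var(U) = 2249.6049/3.1² = 234.09.

E(U) = 23, Var(U) = 234.09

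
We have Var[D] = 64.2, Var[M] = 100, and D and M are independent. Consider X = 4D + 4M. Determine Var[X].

Var[X] = 2627.2

Var[X] = a²·Var[D] + b²·Var[M] + 2ab·Cov(D, M) with a = 4, b = 4.
Independence gives Cov(D, M) = 0.
= 4²·64.2 + 4²·100 + 2·4·4·0
= 1027.2 + 1600 + 0 = 2627.2.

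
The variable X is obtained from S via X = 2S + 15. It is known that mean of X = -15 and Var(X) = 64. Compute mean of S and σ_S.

mean of S = -15, σ_S = 4

From X = 2S + 15: mean of X = a·mean of S + b, so mean of S = (mean of X − b)/a = (-15 − 15)/2 = -15.
σ_X = √64 = 8.
σ_X = |a|·σ_S, so σ_S = 8/|2| = 4.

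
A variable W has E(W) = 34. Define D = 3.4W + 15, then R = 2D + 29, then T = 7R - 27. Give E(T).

E(D) = 3.4·34 + 15 = 130.6.
E(R) = 2·130.6 + 29 = 290.2.
E(T) = 7·290.2 + (-27) = 2004.4.

E(T) = 2004.4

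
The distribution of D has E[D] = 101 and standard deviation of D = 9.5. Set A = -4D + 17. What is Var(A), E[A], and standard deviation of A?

Var(A) = 1444, E[A] = -387, standard deviation of A = 38

A = -4D + 17 is linear with a = -4, b = 17.
Var(D) = 9.5² = 90.25.
Var(A) = a²·Var(D) = (-4)²·90.25 = 1444 (the additive constant 17 does not affect variance).
E[A] = a·E[D] + b = (-4)·101 + 17 = -387.
standard deviation of A = |a|·standard deviation of D = |-4|·9.5 = 38.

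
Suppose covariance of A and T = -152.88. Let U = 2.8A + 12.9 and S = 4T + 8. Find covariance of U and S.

covariance of U and S = -1712.256

covariance of U and S = a·c·covariance of A and T = 2.8·4·(-152.88) = -1712.256. Additive constants drop out.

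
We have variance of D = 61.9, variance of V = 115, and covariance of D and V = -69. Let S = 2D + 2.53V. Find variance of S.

variance of S = a²·variance of D + b²·variance of V + 2ab·covariance of D and V with a = 2, b = 2.53.
= 2²·61.9 + 2.53²·115 + 2·2·2.53·(-69)
= 247.6 + 736.1035 + (-698.28) = 285.4235.

variance of S = 285.4235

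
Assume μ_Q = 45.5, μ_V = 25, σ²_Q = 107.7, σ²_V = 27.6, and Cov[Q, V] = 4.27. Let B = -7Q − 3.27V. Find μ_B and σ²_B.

μ_B = (-7)·μ_Q + (-3.27)·μ_V = (-7)·45.5 + (-3.27)·25 = -400.25.
σ²_B = a²·σ²_Q + b²·σ²_V + 2ab·Cov[Q, V] with a = -7, b = -3.27.
= (-7)²·107.7 + (-3.27)²·27.6 + 2·(-7)·(-3.27)·4.27
= 5277.3 + 295.12404 + 195.4806 = 5767.90464.

μ_B = -400.25, σ²_B = 5767.90464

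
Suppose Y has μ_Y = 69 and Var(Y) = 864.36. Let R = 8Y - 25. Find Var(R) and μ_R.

Var(R) = 55319.04, μ_R = 527

R = 8Y - 25 is linear with a = 8, b = -25.
Var(R) = a²·Var(Y) = 8²·864.36 = 55319.04 (the additive constant -25 does not affect variance).
μ_R = a·μ_Y + b = 8·69 + (-25) = 527.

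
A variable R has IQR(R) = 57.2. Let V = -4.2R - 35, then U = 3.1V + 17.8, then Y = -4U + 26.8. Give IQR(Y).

IQR(Y) = 2978.976

IQR(V) = |-4.2|·57.2 = 240.24.
IQR(U) = |3.1|·240.24 = 744.744.
IQR(Y) = |-4|·744.744 = 2978.976.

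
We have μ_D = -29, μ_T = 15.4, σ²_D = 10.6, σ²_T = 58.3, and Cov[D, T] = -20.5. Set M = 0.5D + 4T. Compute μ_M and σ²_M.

μ_M = 0.5·μ_D + 4·μ_T = 0.5·(-29) + 4·15.4 = 47.1.
σ²_M = a²·σ²_D + b²·σ²_T + 2ab·Cov[D, T] with a = 0.5, b = 4.
= 0.5²·10.6 + 4²·58.3 + 2·0.5·4·(-20.5)
= 2.65 + 932.8 + (-82) = 853.45.

μ_M = 47.1, σ²_M = 853.45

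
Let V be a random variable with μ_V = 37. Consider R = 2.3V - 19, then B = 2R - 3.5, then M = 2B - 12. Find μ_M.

μ_R = 2.3·37 + (-19) = 66.1.
μ_B = 2·66.1 + (-3.5) = 128.7.
μ_M = 2·128.7 + (-12) = 245.4.

μ_M = 245.4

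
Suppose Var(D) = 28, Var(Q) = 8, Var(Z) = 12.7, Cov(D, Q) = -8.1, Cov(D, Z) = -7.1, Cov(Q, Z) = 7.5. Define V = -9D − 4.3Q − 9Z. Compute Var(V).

Var(V) = a²·Var(D) + b²·Var(Q) + c²·Var(Z) + 2ab·Cov(D, Q) + 2ac·Cov(D, Z) + 2bc·Cov(Q, Z), with a = -9, b = -4.3, c = -9.
= 2268 + 147.92 + 1028.7 + (-626.94) + (-1150.2) + 580.5
= 2247.98.

Var(V) = 2247.98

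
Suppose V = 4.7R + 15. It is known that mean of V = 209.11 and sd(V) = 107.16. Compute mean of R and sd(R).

From V = 4.7R + 15: mean of V = a·mean of R + b, so mean of R = (mean of V − b)/a = (209.11 − 15)/4.7 = 41.3.
sd(V) = |a|·sd(R), so sd(R) = 107.16/|4.7| = 22.8.

mean of R = 41.3, sd(R) = 22.8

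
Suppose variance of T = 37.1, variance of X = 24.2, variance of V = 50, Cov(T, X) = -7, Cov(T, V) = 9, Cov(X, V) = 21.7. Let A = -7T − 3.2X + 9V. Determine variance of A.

variance of A = a²·variance of T + b²·variance of X + c²·variance of V + 2ab·Cov(T, X) + 2ac·Cov(T, V) + 2bc·Cov(X, V), with a = -7, b = -3.2, c = 9.
= 1817.9 + 247.808 + 4050 + (-313.6) + (-1134) + (-1249.92)
= 3418.188.

variance of A = 3418.188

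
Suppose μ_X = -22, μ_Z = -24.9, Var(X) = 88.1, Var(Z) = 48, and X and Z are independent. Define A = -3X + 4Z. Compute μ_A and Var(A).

μ_A = -33.6, Var(A) = 1560.9

μ_A = (-3)·μ_X + 4·μ_Z = (-3)·(-22) + 4·(-24.9) = -33.6.
Var(A) = a²·Var(X) + b²·Var(Z) + 2ab·Cov[X, Z] with a = -3, b = 4.
Independence gives Cov[X, Z] = 0.
= (-3)²·88.1 + 4²·48 + 2·(-3)·4·0
= 792.9 + 768 + 0 = 1560.9.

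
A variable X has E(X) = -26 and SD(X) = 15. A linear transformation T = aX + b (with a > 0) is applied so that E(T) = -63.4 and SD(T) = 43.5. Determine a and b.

SD(T) = a·SD(X) (a > 0), so a = 43.5/15 = 2.9.
E(T) = a·E(X) + b, so b = -63.4 − 2.9·(-26) = 12.

a = 2.9, b = 12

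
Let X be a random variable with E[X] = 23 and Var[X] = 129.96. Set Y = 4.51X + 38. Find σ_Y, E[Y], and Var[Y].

σ_Y = 51.414, E[Y] = 141.73, Var[Y] = 2643.399396

Y = 4.51X + 38 is linear with a = 4.51, b = 38.
σ_X = √129.96 = 11.4.
σ_Y = |a|·σ_X = |4.51|·11.4 = 51.414.
E[Y] = a·E[X] + b = 4.51·23 + 38 = 141.73.
Var[Y] = a²·Var[X] = 4.51²·129.96 = 2643.399396 (the additive constant 38 does not affect variance).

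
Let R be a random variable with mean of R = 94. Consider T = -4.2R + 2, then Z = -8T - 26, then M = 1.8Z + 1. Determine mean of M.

mean of T = (-4.2)·94 + 2 = -392.8.
mean of Z = (-8)·(-392.8) + (-26) = 3116.4.
mean of M = 1.8·3116.4 + 1 = 5610.52.

mean of M = 5610.52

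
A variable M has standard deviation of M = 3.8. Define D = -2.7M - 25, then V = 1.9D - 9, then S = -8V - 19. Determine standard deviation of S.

standard deviation of S = 155.952

standard deviation of D = |-2.7|·3.8 = 10.26.
standard deviation of V = |1.9|·10.26 = 19.494.
standard deviation of S = |-8|·19.494 = 155.952.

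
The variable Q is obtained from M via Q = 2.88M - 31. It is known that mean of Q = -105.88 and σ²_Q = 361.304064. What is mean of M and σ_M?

mean of M = -26, σ_M = 6.6

From Q = 2.88M - 31: mean of Q = a·mean of M + b, so mean of M = (mean of Q − b)/a = (-105.88 − (-31))/2.88 = -26.
σ_Q = √361.304064 = 19.008.
σ_Q = |a|·σ_M, so σ_M = 19.008/|2.88| = 6.6.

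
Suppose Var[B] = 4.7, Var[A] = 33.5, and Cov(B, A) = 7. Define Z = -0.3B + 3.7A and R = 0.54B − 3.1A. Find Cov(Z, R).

By bilinearity, Cov(Z, R) = ac·Var[B] + bd·Var[A] + (ad+bc)·Cov(B, A), with a=-0.3, b=3.7, c=0.54, d=-3.1.
ac·Var[B] = (-0.3)·0.54·4.7 = -0.7614
bd·Var[A] = 3.7·(-3.1)·33.5 = -384.245
(ad+bc)·Cov(B, A) = (2.928)·7 = 20.496
Cov(Z, R) = -0.7614 + (-384.245) + 20.496 = -364.5104.

Cov(Z, R) = -364.5104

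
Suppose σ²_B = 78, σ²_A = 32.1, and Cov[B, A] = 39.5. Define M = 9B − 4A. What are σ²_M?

σ²_M = a²·σ²_B + b²·σ²_A + 2ab·Cov[B, A] with a = 9, b = -4.
= 9²·78 + (-4)²·32.1 + 2·9·(-4)·39.5
= 6318 + 513.6 + (-2844) = 3987.6.

σ²_M = 3987.6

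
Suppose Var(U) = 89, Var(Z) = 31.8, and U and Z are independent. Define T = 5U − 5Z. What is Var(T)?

Var(T) = 3020

Var(T) = a²·Var(U) + b²·Var(Z) + 2ab·Cov[U, Z] with a = 5, b = -5.
Independence gives Cov[U, Z] = 0.
= 5²·89 + (-5)²·31.8 + 2·5·(-5)·0
= 2225 + 795 + 0 = 3020.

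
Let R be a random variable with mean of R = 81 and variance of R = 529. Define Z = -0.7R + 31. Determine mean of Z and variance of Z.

Z = -0.7R + 31 is linear with a = -0.7, b = 31.
mean of Z = a·mean of R + b = (-0.7)·81 + 31 = -25.7.
variance of Z = a²·variance of R = (-0.7)²·529 = 259.21 (the additive constant 31 does not affect variance).

mean of Z = -25.7, variance of Z = 259.21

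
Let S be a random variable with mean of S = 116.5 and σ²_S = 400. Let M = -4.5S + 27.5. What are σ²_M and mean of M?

σ²_M = 8100, mean of M = -496.75

M = -4.5S + 27.5 is linear with a = -4.5, b = 27.5.
σ²_M = a²·σ²_S = (-4.5)²·400 = 8100 (the additive constant 27.5 does not affect variance).
mean of M = a·mean of S + b = (-4.5)·116.5 + 27.5 = -496.75.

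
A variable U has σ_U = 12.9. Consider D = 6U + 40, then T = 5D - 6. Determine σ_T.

σ_T = 387

σ_D = |6|·12.9 = 77.4.
σ_T = |5|·77.4 = 387.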